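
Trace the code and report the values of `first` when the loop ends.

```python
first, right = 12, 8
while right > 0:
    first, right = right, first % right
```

Let's trace through this code step by step.

Initialize: first = 12
Initialize: right = 8
Entering loop: while right > 0:
After iteration 1: first = 8, right = 4
After iteration 2: first = 4, right = 0
Loop ends.

Final answer: 4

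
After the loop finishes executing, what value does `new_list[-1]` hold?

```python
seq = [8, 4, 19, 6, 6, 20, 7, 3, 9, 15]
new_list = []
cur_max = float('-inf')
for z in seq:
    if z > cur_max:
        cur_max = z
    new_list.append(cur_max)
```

Let's trace through this code step by step.

Initialize: seq = [8, 4, 19, 6, 6, 20, 7, 3, 9, 15]
Initialize: new_list = []
Initialize: cur_max = -inf
Entering loop: for z in seq:
After iteration 1: z = 8, new_list = [8], cur_max = 8
After iteration 2: z = 4, new_list = [8, 8], cur_max = 8
After iteration 3: z = 19, new_list = [8, 8, 19], cur_max = 19
After iteration 4: z = 6, new_list = [8, 8, 19, 19], cur_max = 19
After iteration 5: z = 6, new_list = [8, 8, 19, 19, 19], cur_max = 19
After iteration 6: z = 20, new_list = [8, 8, 19, 19, 19, 20], cur_max = 20
After iteration 7: z = 7, new_list = [8, 8, 19, 19, 19, 20, 20], cur_max = 20
After iteration 8: z = 3, new_list = [8, 8, 19, 19, 19, 20, 20, 20], cur_max = 20
After iteration 9: z = 9, new_list = [8, 8, 19, 19, 19, 20, 20, 20, 20], cur_max = 20
After iteration 10: z = 15, new_list = [8, 8, 19, 19, 19, 20, 20, 20, 20, 20], cur_max = 20
Loop ends.
new_list[-1] = 20

Final answer: 20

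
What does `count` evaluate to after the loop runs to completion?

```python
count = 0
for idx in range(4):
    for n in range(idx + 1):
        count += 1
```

Let's trace through this code step by step.

Initialize: count = 0
Entering loop: for idx in range(4):
After iteration 1: idx = 0, count = 1, n = 0
After iteration 2: idx = 1, count = 3, n = 1
After iteration 3: idx = 2, count = 6, n = 2
After iteration 4: idx = 3, count = 10, n = 3
Loop ends.

Final answer: 10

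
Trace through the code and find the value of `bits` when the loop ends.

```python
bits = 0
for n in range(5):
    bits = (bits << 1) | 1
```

Let's trace through this code step by step.

Initialize: bits = 0
Entering loop: for n in range(5):
After iteration 1: n = 0, bits = 1
After iteration 2: n = 1, bits = 3
After iteration 3: n = 2, bits = 7
After iteration 4: n = 3, bits = 15
After iteration 5: n = 4, bits = 31
Loop ends.

Final answer: 31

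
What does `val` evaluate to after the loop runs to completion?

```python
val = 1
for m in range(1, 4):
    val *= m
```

Let's trace through this code step by step.

Initialize: val = 1
Entering loop: for m in range(1, 4):
After iteration 1: m = 1, val = 1
After iteration 2: m = 2, val = 2
After iteration 3: m = 3, val = 6
Loop ends.

Final answer: 6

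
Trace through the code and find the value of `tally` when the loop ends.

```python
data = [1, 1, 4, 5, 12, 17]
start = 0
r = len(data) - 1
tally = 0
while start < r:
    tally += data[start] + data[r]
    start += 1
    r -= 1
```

Let's trace through this code step by step.

Initialize: data = [1, 1, 4, 5, 12, 17]
Initialize: start = 0
Initialize: r = 5
Initialize: tally = 0
Entering loop: while start < r:
After iteration 1: start = 1, r = 4, tally = 18
After iteration 2: start = 2, r = 3, tally = 31
After iteration 3: start = 3, r = 2, tally = 40
Loop ends.

Final answer: 40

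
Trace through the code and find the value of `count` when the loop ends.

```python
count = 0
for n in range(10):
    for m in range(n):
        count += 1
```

Let's trace through this code step by step.

Initialize: count = 0
Entering loop: for n in range(10):
After iteration 1: n = 0, count = 0
After iteration 2: n = 1, count = 1, m = 0
After iteration 3: n = 2, count = 3, m = 1
After iteration 4: n = 3, count = 6, m = 2
After iteration 5: n = 4, count = 10, m = 3
After iteration 6: n = 5, count = 15, m = 4
After iteration 7: n = 6, count = 21, m = 5
After iteration 8: n = 7, count = 28, m = 6
After iteration 9: n = 8, count = 36, m = 7
After iteration 10: n = 9, count = 45, m = 8
Loop ends.

Final answer: 45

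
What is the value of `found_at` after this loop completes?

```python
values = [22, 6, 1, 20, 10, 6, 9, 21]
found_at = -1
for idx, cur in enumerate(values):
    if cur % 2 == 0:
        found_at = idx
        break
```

Let's trace through this code step by step.

Initialize: values = [22, 6, 1, 20, 10, 6, 9, 21]
Initialize: found_at = -1
Entering loop: for idx, cur in enumerate(values):
After iteration 1: idx = 0, cur = 22, found_at = 0
Loop ends.

Final answer: 0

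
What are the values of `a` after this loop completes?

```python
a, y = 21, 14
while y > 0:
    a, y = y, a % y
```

Let's trace through this code step by step.

Initialize: a = 21
Initialize: y = 14
Entering loop: while y > 0:
After iteration 1: a = 14, y = 7
After iteration 2: a = 7, y = 0
Loop ends.

Final answer: 7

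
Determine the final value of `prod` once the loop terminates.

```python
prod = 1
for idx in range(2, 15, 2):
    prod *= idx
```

Let's trace through this code step by step.

Initialize: prod = 1
Entering loop: for idx in range(2, 15, 2):
After iteration 1: idx = 2, prod = 2
After iteration 2: idx = 4, prod = 8
After iteration 3: idx = 6, prod = 48
After iteration 4: idx = 8, prod = 384
After iteration 5: idx = 10, prod = 3840
After iteration 6: idx = 12, prod = 46080
After iteration 7: idx = 14, prod = 645120
Loop ends.

Final answer: 645120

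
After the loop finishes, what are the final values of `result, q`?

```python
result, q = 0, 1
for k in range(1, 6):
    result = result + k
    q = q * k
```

Let's trace through this code step by step.

Initialize: result = 0
Initialize: q = 1
Entering loop: for k in range(1, 6):
After iteration 1: k = 1, result = 1, q = 1
After iteration 2: k = 2, result = 3, q = 2
After iteration 3: k = 3, result = 6, q = 6
After iteration 4: k = 4, result = 10, q = 24
After iteration 5: k = 5, result = 15, q = 120
Loop ends.

Final answer: 15, 120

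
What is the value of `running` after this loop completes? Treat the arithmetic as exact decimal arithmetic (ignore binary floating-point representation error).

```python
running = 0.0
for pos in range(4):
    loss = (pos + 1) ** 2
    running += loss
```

Let's trace through this code step by step.

Initialize: running = 0.0
Entering loop: for pos in range(4):
After iteration 1: pos = 0, running = 1.0, loss = 1
After iteration 2: pos = 1, running = 5.0, loss = 4
After iteration 3: pos = 2, running = 14.0, loss = 9
After iteration 4: pos = 3, running = 30.0, loss = 16
Loop ends.

Final answer: 30.0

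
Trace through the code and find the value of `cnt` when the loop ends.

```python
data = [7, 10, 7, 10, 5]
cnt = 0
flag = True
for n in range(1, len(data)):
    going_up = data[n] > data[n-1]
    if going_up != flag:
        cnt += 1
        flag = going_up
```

Let's trace through this code step by step.

Initialize: data = [7, 10, 7, 10, 5]
Initialize: cnt = 0
Initialize: flag = True
Entering loop: for n in range(1, len(data)):
After iteration 1: n = 1, cnt = 0, flag = True, going_up = True
After iteration 2: n = 2, cnt = 1, flag = False, going_up = False
After iteration 3: n = 3, cnt = 2, flag = True, going_up = True
After iteration 4: n = 4, cnt = 3, flag = False, going_up = False
Loop ends.

Final answer: 3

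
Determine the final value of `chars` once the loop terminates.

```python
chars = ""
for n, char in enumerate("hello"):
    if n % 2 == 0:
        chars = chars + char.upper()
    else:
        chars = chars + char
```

Let's trace through this code step by step.

Initialize: chars = ''
Entering loop: for n, char in enumerate("hello"):
After iteration 1: n = 0, char = 'h', chars = 'H'
After iteration 2: n = 1, char = 'e', chars = 'He'
After iteration 3: n = 2, char = 'l', chars = 'HeL'
After iteration 4: n = 3, char = 'l', chars = 'HeLl'
After iteration 5: n = 4, char = 'o', chars = 'HeLlO'
Loop ends.

Final answer: 'HeLlO'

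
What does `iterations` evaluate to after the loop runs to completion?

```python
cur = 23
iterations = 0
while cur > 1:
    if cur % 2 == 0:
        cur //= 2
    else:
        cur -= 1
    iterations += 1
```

Let's trace through this code step by step.

Initialize: cur = 23
Initialize: iterations = 0
Entering loop: while cur > 1:
After iteration 1: cur = 22, iterations = 1
After iteration 2: cur = 11, iterations = 2
After iteration 3: cur = 10, iterations = 3
After iteration 4: cur = 5, iterations = 4
After iteration 5: cur = 4, iterations = 5
After iteration 6: cur = 2, iterations = 6
After iteration 7: cur = 1, iterations = 7
Loop ends.

Final answer: 7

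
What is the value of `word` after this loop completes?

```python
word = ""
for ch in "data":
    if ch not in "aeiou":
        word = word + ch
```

Let's trace through this code step by step.

Initialize: word = ''
Entering loop: for ch in "data":
After iteration 1: ch = 'd', word = 'd'
After iteration 2: ch = 'a', word = 'd'
After iteration 3: ch = 't', word = 'dt'
After iteration 4: ch = 'a', word = 'dt'
Loop ends.

Final answer: 'dt'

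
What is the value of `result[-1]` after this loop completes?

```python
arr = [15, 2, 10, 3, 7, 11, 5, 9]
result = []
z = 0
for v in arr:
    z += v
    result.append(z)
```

Let's trace through this code step by step.

Initialize: arr = [15, 2, 10, 3, 7, 11, 5, 9]
Initialize: result = []
Initialize: z = 0
Entering loop: for v in arr:
After iteration 1: v = 15, result = [15], z = 15
After iteration 2: v = 2, result = [15, 17], z = 17
After iteration 3: v = 10, result = [15, 17, 27], z = 27
After iteration 4: v = 3, result = [15, 17, 27, 30], z = 30
After iteration 5: v = 7, result = [15, 17, 27, 30, 37], z = 37
After iteration 6: v = 11, result = [15, 17, 27, 30, 37, 48], z = 48
After iteration 7: v = 5, result = [15, 17, 27, 30, 37, 48, 53], z = 53
After iteration 8: v = 9, result = [15, 17, 27, 30, 37, 48, 53, 62], z = 62
Loop ends.
result[-1] = 62

Final answer: 62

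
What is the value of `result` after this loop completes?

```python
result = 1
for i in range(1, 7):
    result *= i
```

Let's trace through this code step by step.

Initialize: result = 1
Entering loop: for i in range(1, 7):
After iteration 1: i = 1, result = 1
After iteration 2: i = 2, result = 2
After iteration 3: i = 3, result = 6
After iteration 4: i = 4, result = 24
After iteration 5: i = 5, result = 120
After iteration 6: i = 6, result = 720
Loop ends.

Final answer: 720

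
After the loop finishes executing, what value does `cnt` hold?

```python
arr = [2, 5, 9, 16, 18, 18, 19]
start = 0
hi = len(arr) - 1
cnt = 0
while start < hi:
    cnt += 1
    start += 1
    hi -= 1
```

Let's trace through this code step by step.

Initialize: arr = [2, 5, 9, 16, 18, 18, 19]
Initialize: start = 0
Initialize: hi = 6
Initialize: cnt = 0
Entering loop: while start < hi:
After iteration 1: start = 1, hi = 5, cnt = 1
After iteration 2: start = 2, hi = 4, cnt = 2
After iteration 3: start = 3, hi = 3, cnt = 3
Loop ends.

Final answer: 3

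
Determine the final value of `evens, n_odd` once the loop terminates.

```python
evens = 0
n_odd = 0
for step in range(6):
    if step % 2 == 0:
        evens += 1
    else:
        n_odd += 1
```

Let's trace through this code step by step.

Initialize: evens = 0
Initialize: n_odd = 0
Entering loop: for step in range(6):
After iteration 1: step = 0, evens = 1, n_odd = 0
After iteration 2: step = 1, evens = 1, n_odd = 1
After iteration 3: step = 2, evens = 2, n_odd = 1
After iteration 4: step = 3, evens = 2, n_odd = 2
After iteration 5: step = 4, evens = 3, n_odd = 2
After iteration 6: step = 5, evens = 3, n_odd = 3
Loop ends.

Final answer: 3, 3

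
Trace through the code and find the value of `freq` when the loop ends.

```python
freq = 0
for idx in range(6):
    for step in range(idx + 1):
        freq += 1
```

Let's trace through this code step by step.

Initialize: freq = 0
Entering loop: for idx in range(6):
After iteration 1: idx = 0, freq = 1, step = 0
After iteration 2: idx = 1, freq = 3, step = 1
After iteration 3: idx = 2, freq = 6, step = 2
After iteration 4: idx = 3, freq = 10, step = 3
After iteration 5: idx = 4, freq = 15, step = 4
After iteration 6: idx = 5, freq = 21, step = 5
Loop ends.

Final answer: 21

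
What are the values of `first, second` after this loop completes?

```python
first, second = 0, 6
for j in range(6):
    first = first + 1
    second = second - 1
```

Let's trace through this code step by step.

Initialize: first = 0
Initialize: second = 6
Entering loop: for j in range(6):
After iteration 1: j = 0, first = 1, second = 5
After iteration 2: j = 1, first = 2, second = 4
After iteration 3: j = 2, first = 3, second = 3
After iteration 4: j = 3, first = 4, second = 2
After iteration 5: j = 4, first = 5, second = 1
After iteration 6: j = 5, first = 6, second = 0
Loop ends.

Final answer: 6, 0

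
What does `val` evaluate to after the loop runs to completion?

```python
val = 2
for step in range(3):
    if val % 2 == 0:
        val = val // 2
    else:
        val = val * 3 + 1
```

Let's trace through this code step by step.

Initialize: val = 2
Entering loop: for step in range(3):
After iteration 1: step = 0, val = 1
After iteration 2: step = 1, val = 4
After iteration 3: step = 2, val = 2
Loop ends.

Final answer: 2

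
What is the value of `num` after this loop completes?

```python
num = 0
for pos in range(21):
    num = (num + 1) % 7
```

Let's trace through this code step by step.

Initialize: num = 0
Entering loop: for pos in range(21):
After iteration 1: pos = 0, num = 1
After iteration 2: pos = 1, num = 2
After iteration 3: pos = 2, num = 3
After iteration 4: pos = 3, num = 4
After iteration 5: pos = 4, num = 5
After iteration 6: pos = 5, num = 6
After iteration 7: pos = 6, num = 0
After iteration 8: pos = 7, num = 1
After iteration 9: pos = 8, num = 2
After iteration 10: pos = 9, num = 3
After iteration 11: pos = 10, num = 4
After iteration 12: pos = 11, num = 5
After iteration 13: pos = 12, num = 6
After iteration 14: pos = 13, num = 0
After iteration 15: pos = 14, num = 1
After iteration 16: pos = 15, num = 2
After iteration 17: pos = 16, num = 3
After iteration 18: pos = 17, num = 4
After iteration 19: pos = 18, num = 5
After iteration 20: pos = 19, num = 6
After iteration 21: pos = 20, num = 0
Loop ends.

Final answer: 0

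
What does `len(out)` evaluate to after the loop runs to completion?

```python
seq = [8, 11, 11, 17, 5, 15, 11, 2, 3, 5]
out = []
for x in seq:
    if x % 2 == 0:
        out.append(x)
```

Let's trace through this code step by step.

Initialize: seq = [8, 11, 11, 17, 5, 15, 11, 2, 3, 5]
Initialize: out = []
Entering loop: for x in seq:
After iteration 1: x = 8, out = [8]
After iteration 2: x = 11, out = [8]
After iteration 3: x = 11, out = [8]
After iteration 4: x = 17, out = [8]
After iteration 5: x = 5, out = [8]
After iteration 6: x = 15, out = [8]
After iteration 7: x = 11, out = [8]
After iteration 8: x = 2, out = [8, 2]
After iteration 9: x = 3, out = [8, 2]
After iteration 10: x = 5, out = [8, 2]
Loop ends.
len(out) = 2

Final answer: 2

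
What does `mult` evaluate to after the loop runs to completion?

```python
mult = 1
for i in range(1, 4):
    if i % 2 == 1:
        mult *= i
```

Let's trace through this code step by step.

Initialize: mult = 1
Entering loop: for i in range(1, 4):
After iteration 1: i = 1, mult = 1
After iteration 2: i = 2, mult = 1
After iteration 3: i = 3, mult = 3
Loop ends.

Final answer: 3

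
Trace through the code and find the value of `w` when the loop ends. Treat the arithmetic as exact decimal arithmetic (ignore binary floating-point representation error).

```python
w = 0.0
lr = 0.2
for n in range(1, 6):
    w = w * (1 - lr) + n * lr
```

Let's trace through this code step by step.

Initialize: w = 0.0
Initialize: lr = 0.2
Entering loop: for n in range(1, 6):
After iteration 1: n = 1, w = 0.2
After iteration 2: n = 2, w = 0.56
After iteration 3: n = 3, w = 1.048
After iteration 4: n = 4, w = 1.6384
After iteration 5: n = 5, w = 2.31072
Loop ends.

Final answer: 2.31072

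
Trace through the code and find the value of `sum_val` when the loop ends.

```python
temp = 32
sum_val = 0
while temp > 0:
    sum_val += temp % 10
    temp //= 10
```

Let's trace through this code step by step.

Initialize: temp = 32
Initialize: sum_val = 0
Entering loop: while temp > 0:
After iteration 1: temp = 3, sum_val = 2
After iteration 2: temp = 0, sum_val = 5
Loop ends.

Final answer: 5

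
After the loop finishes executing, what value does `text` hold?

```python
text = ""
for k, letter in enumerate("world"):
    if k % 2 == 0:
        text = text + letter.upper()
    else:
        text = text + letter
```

Let's trace through this code step by step.

Initialize: text = ''
Entering loop: for k, letter in enumerate("world"):
After iteration 1: k = 0, letter = 'w', text = 'W'
After iteration 2: k = 1, letter = 'o', text = 'Wo'
After iteration 3: k = 2, letter = 'r', text = 'WoR'
After iteration 4: k = 3, letter = 'l', text = 'WoRl'
After iteration 5: k = 4, letter = 'd', text = 'WoRlD'
Loop ends.

Final answer: 'WoRlD'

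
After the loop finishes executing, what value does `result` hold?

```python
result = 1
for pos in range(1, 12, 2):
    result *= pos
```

Let's trace through this code step by step.

Initialize: result = 1
Entering loop: for pos in range(1, 12, 2):
After iteration 1: pos = 1, result = 1
After iteration 2: pos = 3, result = 3
After iteration 3: pos = 5, result = 15
After iteration 4: pos = 7, result = 105
After iteration 5: pos = 9, result = 945
After iteration 6: pos = 11, result = 10395
Loop ends.

Final answer: 10395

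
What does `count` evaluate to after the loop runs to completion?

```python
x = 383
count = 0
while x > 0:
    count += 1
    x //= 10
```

Let's trace through this code step by step.

Initialize: x = 383
Initialize: count = 0
Entering loop: while x > 0:
After iteration 1: x = 38, count = 1
After iteration 2: x = 3, count = 2
After iteration 3: x = 0, count = 3
Loop ends.

Final answer: 3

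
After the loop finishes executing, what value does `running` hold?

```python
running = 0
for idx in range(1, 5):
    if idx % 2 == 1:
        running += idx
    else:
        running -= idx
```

Let's trace through this code step by step.

Initialize: running = 0
Entering loop: for idx in range(1, 5):
After iteration 1: idx = 1, running = 1
After iteration 2: idx = 2, running = -1
After iteration 3: idx = 3, running = 2
After iteration 4: idx = 4, running = -2
Loop ends.

Final answer: -2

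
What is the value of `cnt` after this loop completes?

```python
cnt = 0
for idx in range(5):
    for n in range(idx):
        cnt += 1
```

Let's trace through this code step by step.

Initialize: cnt = 0
Entering loop: for idx in range(5):
After iteration 1: idx = 0, cnt = 0
After iteration 2: idx = 1, cnt = 1, n = 0
After iteration 3: idx = 2, cnt = 3, n = 1
After iteration 4: idx = 3, cnt = 6, n = 2
After iteration 5: idx = 4, cnt = 10, n = 3
Loop ends.

Final answer: 10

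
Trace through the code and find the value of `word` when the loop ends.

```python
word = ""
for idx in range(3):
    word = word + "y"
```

Let's trace through this code step by step.

Initialize: word = ''
Entering loop: for idx in range(3):
After iteration 1: idx = 0, word = 'y'
After iteration 2: idx = 1, word = 'yy'
After iteration 3: idx = 2, word = 'yyy'
Loop ends.

Final answer: 'yyy'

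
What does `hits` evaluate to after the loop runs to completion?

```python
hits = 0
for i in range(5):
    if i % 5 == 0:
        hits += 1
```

Let's trace through this code step by step.

Initialize: hits = 0
Entering loop: for i in range(5):
After iteration 1: i = 0, hits = 1
After iteration 2: i = 1, hits = 1
After iteration 3: i = 2, hits = 1
After iteration 4: i = 3, hits = 1
After iteration 5: i = 4, hits = 1
Loop ends.

Final answer: 1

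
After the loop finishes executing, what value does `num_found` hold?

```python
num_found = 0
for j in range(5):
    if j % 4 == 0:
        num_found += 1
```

Let's trace through this code step by step.

Initialize: num_found = 0
Entering loop: for j in range(5):
After iteration 1: j = 0, num_found = 1
After iteration 2: j = 1, num_found = 1
After iteration 3: j = 2, num_found = 1
After iteration 4: j = 3, num_found = 1
After iteration 5: j = 4, num_found = 2
Loop ends.

Final answer: 2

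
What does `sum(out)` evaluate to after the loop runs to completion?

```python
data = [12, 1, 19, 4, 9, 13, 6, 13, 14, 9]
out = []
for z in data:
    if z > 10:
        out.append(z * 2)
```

Let's trace through this code step by step.

Initialize: data = [12, 1, 19, 4, 9, 13, 6, 13, 14, 9]
Initialize: out = []
Entering loop: for z in data:
After iteration 1: z = 12, out = [24]
After iteration 2: z = 1, out = [24]
After iteration 3: z = 19, out = [24, 38]
After iteration 4: z = 4, out = [24, 38]
After iteration 5: z = 9, out = [24, 38]
After iteration 6: z = 13, out = [24, 38, 26]
After iteration 7: z = 6, out = [24, 38, 26]
After iteration 8: z = 13, out = [24, 38, 26, 26]
After iteration 9: z = 14, out = [24, 38, 26, 26, 28]
After iteration 10: z = 9, out = [24, 38, 26, 26, 28]
Loop ends.
sum(out) = 142

Final answer: 142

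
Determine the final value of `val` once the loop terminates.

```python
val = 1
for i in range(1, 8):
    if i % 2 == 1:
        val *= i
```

Let's trace through this code step by step.

Initialize: val = 1
Entering loop: for i in range(1, 8):
After iteration 1: i = 1, val = 1
After iteration 2: i = 2, val = 1
After iteration 3: i = 3, val = 3
After iteration 4: i = 4, val = 3
After iteration 5: i = 5, val = 15
After iteration 6: i = 6, val = 15
After iteration 7: i = 7, val = 105
Loop ends.

Final answer: 105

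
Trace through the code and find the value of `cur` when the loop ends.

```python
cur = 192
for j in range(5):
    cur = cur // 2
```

Let's trace through this code step by step.

Initialize: cur = 192
Entering loop: for j in range(5):
After iteration 1: j = 0, cur = 96
After iteration 2: j = 1, cur = 48
After iteration 3: j = 2, cur = 24
After iteration 4: j = 3, cur = 12
After iteration 5: j = 4, cur = 6
Loop ends.

Final answer: 6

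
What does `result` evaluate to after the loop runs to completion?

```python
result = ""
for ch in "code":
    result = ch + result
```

Let's trace through this code step by step.

Initialize: result = ''
Entering loop: for ch in "code":
After iteration 1: ch = 'c', result = 'c'
After iteration 2: ch = 'o', result = 'oc'
After iteration 3: ch = 'd', result = 'doc'
After iteration 4: ch = 'e', result = 'edoc'
Loop ends.

Final answer: 'edoc'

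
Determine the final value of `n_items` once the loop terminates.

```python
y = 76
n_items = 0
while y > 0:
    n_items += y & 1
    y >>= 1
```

Let's trace through this code step by step.

Initialize: y = 76
Initialize: n_items = 0
Entering loop: while y > 0:
After iteration 1: y = 38, n_items = 0
After iteration 2: y = 19, n_items = 0
After iteration 3: y = 9, n_items = 1
After iteration 4: y = 4, n_items = 2
After iteration 5: y = 2, n_items = 2
After iteration 6: y = 1, n_items = 2
After iteration 7: y = 0, n_items = 3
Loop ends.

Final answer: 3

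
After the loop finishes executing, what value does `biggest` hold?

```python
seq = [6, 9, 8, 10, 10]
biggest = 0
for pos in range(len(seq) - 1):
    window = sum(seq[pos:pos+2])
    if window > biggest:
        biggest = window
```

Let's trace through this code step by step.

Initialize: seq = [6, 9, 8, 10, 10]
Initialize: biggest = 0
Entering loop: for pos in range(len(seq) - 1):
After iteration 1: pos = 0, biggest = 15, window = 15
After iteration 2: pos = 1, biggest = 17, window = 17
After iteration 3: pos = 2, biggest = 18, window = 18
After iteration 4: pos = 3, biggest = 20, window = 20
Loop ends.

Final answer: 20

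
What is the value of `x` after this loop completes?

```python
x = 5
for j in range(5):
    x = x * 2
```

Let's trace through this code step by step.

Initialize: x = 5
Entering loop: for j in range(5):
After iteration 1: j = 0, x = 10
After iteration 2: j = 1, x = 20
After iteration 3: j = 2, x = 40
After iteration 4: j = 3, x = 80
After iteration 5: j = 4, x = 160
Loop ends.

Final answer: 160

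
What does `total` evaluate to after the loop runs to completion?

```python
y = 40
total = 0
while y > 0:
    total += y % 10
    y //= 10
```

Let's trace through this code step by step.

Initialize: y = 40
Initialize: total = 0
Entering loop: while y > 0:
After iteration 1: y = 4, total = 0
After iteration 2: y = 0, total = 4
Loop ends.

Final answer: 4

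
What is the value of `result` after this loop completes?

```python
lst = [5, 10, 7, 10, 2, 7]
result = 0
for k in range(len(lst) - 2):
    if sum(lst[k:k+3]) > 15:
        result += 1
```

Let's trace through this code step by step.

Initialize: lst = [5, 10, 7, 10, 2, 7]
Initialize: result = 0
Entering loop: for k in range(len(lst) - 2):
After iteration 1: k = 0, result = 1
After iteration 2: k = 1, result = 2
After iteration 3: k = 2, result = 3
After iteration 4: k = 3, result = 4
Loop ends.

Final answer: 4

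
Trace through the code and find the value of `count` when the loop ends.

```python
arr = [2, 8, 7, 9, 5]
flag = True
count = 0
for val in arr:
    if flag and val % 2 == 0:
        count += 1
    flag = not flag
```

Let's trace through this code step by step.

Initialize: arr = [2, 8, 7, 9, 5]
Initialize: flag = True
Initialize: count = 0
Entering loop: for val in arr:
After iteration 1: val = 2, flag = False, count = 1
After iteration 2: val = 8, flag = True, count = 1
After iteration 3: val = 7, flag = False, count = 1
After iteration 4: val = 9, flag = True, count = 1
After iteration 5: val = 5, flag = False, count = 1
Loop ends.

Final answer: 1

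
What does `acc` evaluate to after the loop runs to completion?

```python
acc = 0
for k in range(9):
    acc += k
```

Let's trace through this code step by step.

Initialize: acc = 0
Entering loop: for k in range(9):
After iteration 1: k = 0, acc = 0
After iteration 2: k = 1, acc = 1
After iteration 3: k = 2, acc = 3
After iteration 4: k = 3, acc = 6
After iteration 5: k = 4, acc = 10
After iteration 6: k = 5, acc = 15
After iteration 7: k = 6, acc = 21
After iteration 8: k = 7, acc = 28
After iteration 9: k = 8, acc = 36
Loop ends.

Final answer: 36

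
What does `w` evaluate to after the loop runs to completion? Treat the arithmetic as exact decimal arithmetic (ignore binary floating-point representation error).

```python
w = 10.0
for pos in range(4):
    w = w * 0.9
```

Let's trace through this code step by step.

Initialize: w = 10.0
Entering loop: for pos in range(4):
After iteration 1: pos = 0, w = 9.0
After iteration 2: pos = 1, w = 8.1
After iteration 3: pos = 2, w = 7.29
After iteration 4: pos = 3, w = 6.561
Loop ends.

Final answer: 6.561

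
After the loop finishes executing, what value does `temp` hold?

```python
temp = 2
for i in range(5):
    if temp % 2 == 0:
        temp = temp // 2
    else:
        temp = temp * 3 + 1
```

Let's trace through this code step by step.

Initialize: temp = 2
Entering loop: for i in range(5):
After iteration 1: i = 0, temp = 1
After iteration 2: i = 1, temp = 4
After iteration 3: i = 2, temp = 2
After iteration 4: i = 3, temp = 1
After iteration 5: i = 4, temp = 4
Loop ends.

Final answer: 4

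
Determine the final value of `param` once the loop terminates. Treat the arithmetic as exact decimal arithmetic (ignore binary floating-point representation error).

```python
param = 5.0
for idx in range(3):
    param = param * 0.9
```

Let's trace through this code step by step.

Initialize: param = 5.0
Entering loop: for idx in range(3):
After iteration 1: idx = 0, param = 4.5
After iteration 2: idx = 1, param = 4.05
After iteration 3: idx = 2, param = 3.645
Loop ends.

Final answer: 3.645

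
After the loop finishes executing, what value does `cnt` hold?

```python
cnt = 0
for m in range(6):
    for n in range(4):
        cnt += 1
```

Let's trace through this code step by step.

Initialize: cnt = 0
Entering loop: for m in range(6):
After iteration 1: m = 0, cnt = 4
After iteration 2: m = 1, cnt = 8
After iteration 3: m = 2, cnt = 12
After iteration 4: m = 3, cnt = 16
After iteration 5: m = 4, cnt = 20
After iteration 6: m = 5, cnt = 24
Loop ends.

Final answer: 24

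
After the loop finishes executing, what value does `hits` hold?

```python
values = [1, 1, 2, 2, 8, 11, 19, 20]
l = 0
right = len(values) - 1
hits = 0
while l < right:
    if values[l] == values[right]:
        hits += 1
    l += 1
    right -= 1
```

Let's trace through this code step by step.

Initialize: values = [1, 1, 2, 2, 8, 11, 19, 20]
Initialize: l = 0
Initialize: right = 7
Initialize: hits = 0
Entering loop: while l < right:
After iteration 1: l = 1, right = 6, hits = 0
After iteration 2: l = 2, right = 5, hits = 0
After iteration 3: l = 3, right = 4, hits = 0
After iteration 4: l = 4, right = 3, hits = 0
Loop ends.

Final answer: 0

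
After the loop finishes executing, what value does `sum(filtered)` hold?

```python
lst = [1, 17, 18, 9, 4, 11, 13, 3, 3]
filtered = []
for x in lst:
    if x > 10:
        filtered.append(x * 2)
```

Let's trace through this code step by step.

Initialize: lst = [1, 17, 18, 9, 4, 11, 13, 3, 3]
Initialize: filtered = []
Entering loop: for x in lst:
After iteration 1: x = 1, filtered = []
After iteration 2: x = 17, filtered = [34]
After iteration 3: x = 18, filtered = [34, 36]
After iteration 4: x = 9, filtered = [34, 36]
After iteration 5: x = 4, filtered = [34, 36]
After iteration 6: x = 11, filtered = [34, 36, 22]
After iteration 7: x = 13, filtered = [34, 36, 22, 26]
After iteration 8: x = 3, filtered = [34, 36, 22, 26]
After iteration 9: x = 3, filtered = [34, 36, 22, 26]
Loop ends.
sum(filtered) = 118

Final answer: 118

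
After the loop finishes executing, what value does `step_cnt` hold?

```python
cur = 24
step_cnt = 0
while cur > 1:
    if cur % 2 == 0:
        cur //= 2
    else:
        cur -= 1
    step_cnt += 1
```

Let's trace through this code step by step.

Initialize: cur = 24
Initialize: step_cnt = 0
Entering loop: while cur > 1:
After iteration 1: cur = 12, step_cnt = 1
After iteration 2: cur = 6, step_cnt = 2
After iteration 3: cur = 3, step_cnt = 3
After iteration 4: cur = 2, step_cnt = 4
After iteration 5: cur = 1, step_cnt = 5
Loop ends.

Final answer: 5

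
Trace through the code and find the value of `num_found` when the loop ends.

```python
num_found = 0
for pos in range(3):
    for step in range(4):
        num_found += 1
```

Let's trace through this code step by step.

Initialize: num_found = 0
Entering loop: for pos in range(3):
After iteration 1: pos = 0, num_found = 4
After iteration 2: pos = 1, num_found = 8
After iteration 3: pos = 2, num_found = 12
Loop ends.

Final answer: 12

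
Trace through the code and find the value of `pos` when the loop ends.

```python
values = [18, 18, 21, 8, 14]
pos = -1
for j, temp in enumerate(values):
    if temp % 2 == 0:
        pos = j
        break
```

Let's trace through this code step by step.

Initialize: values = [18, 18, 21, 8, 14]
Initialize: pos = -1
Entering loop: for j, temp in enumerate(values):
After iteration 1: j = 0, temp = 18, pos = 0
Loop ends.

Final answer: 0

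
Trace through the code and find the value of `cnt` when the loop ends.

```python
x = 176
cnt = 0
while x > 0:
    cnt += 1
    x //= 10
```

Let's trace through this code step by step.

Initialize: x = 176
Initialize: cnt = 0
Entering loop: while x > 0:
After iteration 1: x = 17, cnt = 1
After iteration 2: x = 1, cnt = 2
After iteration 3: x = 0, cnt = 3
Loop ends.

Final answer: 3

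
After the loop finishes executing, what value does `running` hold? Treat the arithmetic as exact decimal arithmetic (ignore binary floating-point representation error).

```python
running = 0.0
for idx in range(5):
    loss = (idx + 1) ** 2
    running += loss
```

Let's trace through this code step by step.

Initialize: running = 0.0
Entering loop: for idx in range(5):
After iteration 1: idx = 0, running = 1.0, loss = 1
After iteration 2: idx = 1, running = 5.0, loss = 4
After iteration 3: idx = 2, running = 14.0, loss = 9
After iteration 4: idx = 3, running = 30.0, loss = 16
After iteration 5: idx = 4, running = 55.0, loss = 25
Loop ends.

Final answer: 55.0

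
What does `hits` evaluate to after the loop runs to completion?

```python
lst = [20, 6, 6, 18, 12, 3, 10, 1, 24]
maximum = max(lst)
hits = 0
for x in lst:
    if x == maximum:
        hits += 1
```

Let's trace through this code step by step.

Initialize: lst = [20, 6, 6, 18, 12, 3, 10, 1, 24]
Initialize: maximum = 24
Initialize: hits = 0
Entering loop: for x in lst:
After iteration 1: x = 20, hits = 0
After iteration 2: x = 6, hits = 0
After iteration 3: x = 6, hits = 0
After iteration 4: x = 18, hits = 0
After iteration 5: x = 12, hits = 0
After iteration 6: x = 3, hits = 0
After iteration 7: x = 10, hits = 0
After iteration 8: x = 1, hits = 0
After iteration 9: x = 24, hits = 1
Loop ends.

Final answer: 1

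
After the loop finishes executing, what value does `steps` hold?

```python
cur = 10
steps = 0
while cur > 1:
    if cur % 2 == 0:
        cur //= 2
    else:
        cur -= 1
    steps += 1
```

Let's trace through this code step by step.

Initialize: cur = 10
Initialize: steps = 0
Entering loop: while cur > 1:
After iteration 1: cur = 5, steps = 1
After iteration 2: cur = 4, steps = 2
After iteration 3: cur = 2, steps = 3
After iteration 4: cur = 1, steps = 4
Loop ends.

Final answer: 4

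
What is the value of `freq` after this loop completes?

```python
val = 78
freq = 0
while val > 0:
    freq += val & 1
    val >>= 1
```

Let's trace through this code step by step.

Initialize: val = 78
Initialize: freq = 0
Entering loop: while val > 0:
After iteration 1: val = 39, freq = 0
After iteration 2: val = 19, freq = 1
After iteration 3: val = 9, freq = 2
After iteration 4: val = 4, freq = 3
After iteration 5: val = 2, freq = 3
After iteration 6: val = 1, freq = 3
After iteration 7: val = 0, freq = 4
Loop ends.

Final answer: 4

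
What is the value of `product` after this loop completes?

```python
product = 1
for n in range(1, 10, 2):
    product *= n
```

Let's trace through this code step by step.

Initialize: product = 1
Entering loop: for n in range(1, 10, 2):
After iteration 1: n = 1, product = 1
After iteration 2: n = 3, product = 3
After iteration 3: n = 5, product = 15
After iteration 4: n = 7, product = 105
After iteration 5: n = 9, product = 945
Loop ends.

Final answer: 945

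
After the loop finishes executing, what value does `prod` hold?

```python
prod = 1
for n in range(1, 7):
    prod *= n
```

Let's trace through this code step by step.

Initialize: prod = 1
Entering loop: for n in range(1, 7):
After iteration 1: n = 1, prod = 1
After iteration 2: n = 2, prod = 2
After iteration 3: n = 3, prod = 6
After iteration 4: n = 4, prod = 24
After iteration 5: n = 5, prod = 120
After iteration 6: n = 6, prod = 720
Loop ends.

Final answer: 720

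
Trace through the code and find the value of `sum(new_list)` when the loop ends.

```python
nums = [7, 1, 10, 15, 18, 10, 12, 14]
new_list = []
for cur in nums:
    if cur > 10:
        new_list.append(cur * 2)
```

Let's trace through this code step by step.

Initialize: nums = [7, 1, 10, 15, 18, 10, 12, 14]
Initialize: new_list = []
Entering loop: for cur in nums:
After iteration 1: cur = 7, new_list = []
After iteration 2: cur = 1, new_list = []
After iteration 3: cur = 10, new_list = []
After iteration 4: cur = 15, new_list = [30]
After iteration 5: cur = 18, new_list = [30, 36]
After iteration 6: cur = 10, new_list = [30, 36]
After iteration 7: cur = 12, new_list = [30, 36, 24]
After iteration 8: cur = 14, new_list = [30, 36, 24, 28]
Loop ends.
sum(new_list) = 118

Final answer: 118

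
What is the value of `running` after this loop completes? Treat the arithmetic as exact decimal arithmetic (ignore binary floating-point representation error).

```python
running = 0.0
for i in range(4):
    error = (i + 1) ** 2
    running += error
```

Let's trace through this code step by step.

Initialize: running = 0.0
Entering loop: for i in range(4):
After iteration 1: i = 0, running = 1.0, error = 1
After iteration 2: i = 1, running = 5.0, error = 4
After iteration 3: i = 2, running = 14.0, error = 9
After iteration 4: i = 3, running = 30.0, error = 16
Loop ends.

Final answer: 30.0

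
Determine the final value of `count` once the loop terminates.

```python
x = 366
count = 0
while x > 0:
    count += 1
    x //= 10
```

Let's trace through this code step by step.

Initialize: x = 366
Initialize: count = 0
Entering loop: while x > 0:
After iteration 1: x = 36, count = 1
After iteration 2: x = 3, count = 2
After iteration 3: x = 0, count = 3
Loop ends.

Final answer: 3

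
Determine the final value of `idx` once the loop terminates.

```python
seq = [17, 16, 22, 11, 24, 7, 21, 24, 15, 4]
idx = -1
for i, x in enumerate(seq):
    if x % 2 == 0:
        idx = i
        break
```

Let's trace through this code step by step.

Initialize: seq = [17, 16, 22, 11, 24, 7, 21, 24, 15, 4]
Initialize: idx = -1
Entering loop: for i, x in enumerate(seq):
After iteration 1: i = 0, x = 17, idx = -1
After iteration 2: i = 1, x = 16, idx = 1
Loop ends.

Final answer: 1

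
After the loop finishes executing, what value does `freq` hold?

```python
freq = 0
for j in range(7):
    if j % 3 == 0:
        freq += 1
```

Let's trace through this code step by step.

Initialize: freq = 0
Entering loop: for j in range(7):
After iteration 1: j = 0, freq = 1
After iteration 2: j = 1, freq = 1
After iteration 3: j = 2, freq = 1
After iteration 4: j = 3, freq = 2
After iteration 5: j = 4, freq = 2
After iteration 6: j = 5, freq = 2
After iteration 7: j = 6, freq = 3
Loop ends.

Final answer: 3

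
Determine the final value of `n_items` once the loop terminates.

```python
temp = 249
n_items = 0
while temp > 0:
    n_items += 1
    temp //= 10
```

Let's trace through this code step by step.

Initialize: temp = 249
Initialize: n_items = 0
Entering loop: while temp > 0:
After iteration 1: temp = 24, n_items = 1
After iteration 2: temp = 2, n_items = 2
After iteration 3: temp = 0, n_items = 3
Loop ends.

Final answer: 3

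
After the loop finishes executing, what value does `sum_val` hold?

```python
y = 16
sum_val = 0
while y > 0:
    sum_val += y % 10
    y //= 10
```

Let's trace through this code step by step.

Initialize: y = 16
Initialize: sum_val = 0
Entering loop: while y > 0:
After iteration 1: y = 1, sum_val = 6
After iteration 2: y = 0, sum_val = 7
Loop ends.

Final answer: 7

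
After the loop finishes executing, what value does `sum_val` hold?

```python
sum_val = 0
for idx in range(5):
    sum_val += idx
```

Let's trace through this code step by step.

Initialize: sum_val = 0
Entering loop: for idx in range(5):
After iteration 1: idx = 0, sum_val = 0
After iteration 2: idx = 1, sum_val = 1
After iteration 3: idx = 2, sum_val = 3
After iteration 4: idx = 3, sum_val = 6
After iteration 5: idx = 4, sum_val = 10
Loop ends.

Final answer: 10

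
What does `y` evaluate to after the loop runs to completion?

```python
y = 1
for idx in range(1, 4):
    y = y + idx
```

Let's trace through this code step by step.

Initialize: y = 1
Entering loop: for idx in range(1, 4):
After iteration 1: idx = 1, y = 2
After iteration 2: idx = 2, y = 4
After iteration 3: idx = 3, y = 7
Loop ends.

Final answer: 7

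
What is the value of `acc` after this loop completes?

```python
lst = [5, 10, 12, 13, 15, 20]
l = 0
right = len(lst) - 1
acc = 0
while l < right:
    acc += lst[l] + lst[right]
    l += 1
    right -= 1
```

Let's trace through this code step by step.

Initialize: lst = [5, 10, 12, 13, 15, 20]
Initialize: l = 0
Initialize: right = 5
Initialize: acc = 0
Entering loop: while l < right:
After iteration 1: l = 1, right = 4, acc = 25
After iteration 2: l = 2, right = 3, acc = 50
After iteration 3: l = 3, right = 2, acc = 75
Loop ends.

Final answer: 75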